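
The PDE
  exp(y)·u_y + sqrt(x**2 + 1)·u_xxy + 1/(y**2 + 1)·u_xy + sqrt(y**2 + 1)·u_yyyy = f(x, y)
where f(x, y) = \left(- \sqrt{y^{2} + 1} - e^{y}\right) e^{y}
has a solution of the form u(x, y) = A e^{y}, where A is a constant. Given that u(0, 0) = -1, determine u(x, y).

Substitute the ansatz u = A e^{y} into the left-hand side.
Derivatives of the ansatz:
  u_y = A e^{y}
  u_xxy = 0
  u_xy = 0
  u_yyyy = A e^{y}
Term by term:
  exp(y)·u_y = A e^{2 y}
  sqrt(x**2 + 1)·u_xxy = 0
  1/(y**2 + 1)·u_xy = 0
  sqrt(y**2 + 1)·u_yyyy = A \sqrt{y^{2} + 1} e^{y}
So the left-hand side equals
  A \sqrt{y^{2} + 1} e^{y} + A e^{2 y}
This must equal f(x, y) = \left(- \sqrt{y^{2} + 1} - e^{y}\right) e^{y} identically.
Matching coefficients of the independent functions:
  [\sqrt{y^{2} + 1} e^{y}, e^{2 y}]:  A = -1
Solving: A = -1.
Check against the point condition:
  u(0, 0) = -1  ⟹  A = -1  ✓
Hence u(x, y) = - e^{y}.

Answer: u(x, y) = - e^{y}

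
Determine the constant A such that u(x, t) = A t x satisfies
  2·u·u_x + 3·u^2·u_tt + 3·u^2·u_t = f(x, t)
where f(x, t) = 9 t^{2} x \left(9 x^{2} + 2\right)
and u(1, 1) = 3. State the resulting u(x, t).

Answer: u(x, t) = 3 t x

Derivation:
Substitute the ansatz u = A t x into the left-hand side.
Derivatives of the ansatz:
  u_x = A t
  u_tt = 0
  u_t = A x
Term by term:
  2·u·u_x = 2 A^{2} t^{2} x
  3·u^2·u_tt = 0
  3·u^2·u_t = 3 A^{3} t^{2} x^{3}
So the left-hand side equals
  3 A^{3} t^{2} x^{3} + 2 A^{2} t^{2} x
This must equal f(x, t) identically; expanded, f = 81 t^{2} x^{3} + 18 t^{2} x.
Matching coefficients of the independent functions:
  [t^{2} x]:  2 A^{2} = 18
  [t^{2} x^{3}]:  3 A^{3} = 81
Solving: A = 3.
Check against the point condition:
  u(1, 1) = 3  ⟹  A = 3  ✓
Hence u(x, t) = 3 t x.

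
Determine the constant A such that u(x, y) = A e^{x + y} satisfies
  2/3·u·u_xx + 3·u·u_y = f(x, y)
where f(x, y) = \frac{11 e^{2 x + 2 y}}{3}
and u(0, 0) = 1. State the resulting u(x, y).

Substitute the ansatz u = A e^{x + y} into the left-hand side.
Derivatives of the ansatz:
  u_xx = A e^{x} e^{y}
  u_y = A e^{x} e^{y}
Term by term:
  2/3·u·u_xx = \frac{2 A^{2} e^{2 x} e^{2 y}}{3}
  3·u·u_y = 3 A^{2} e^{2 x} e^{2 y}
So the left-hand side equals
  \frac{11 A^{2} e^{2 x} e^{2 y}}{3}
This must equal f(x, y) identically; expanded, f = \frac{11 e^{2 x} e^{2 y}}{3}.
Matching coefficients of the independent functions:
  [e^{2 x} e^{2 y}]:  \frac{11 A^{2}}{3} = \frac{11}{3}
These equations allow (A) = (-1) or (1).
Impose the point condition(s):
  u(0, 0) = 1  ⟹  A = 1
Only A = 1 satisfies everything.
Hence u(x, y) = e^{x + y}.

Answer: u(x, y) = e^{x + y}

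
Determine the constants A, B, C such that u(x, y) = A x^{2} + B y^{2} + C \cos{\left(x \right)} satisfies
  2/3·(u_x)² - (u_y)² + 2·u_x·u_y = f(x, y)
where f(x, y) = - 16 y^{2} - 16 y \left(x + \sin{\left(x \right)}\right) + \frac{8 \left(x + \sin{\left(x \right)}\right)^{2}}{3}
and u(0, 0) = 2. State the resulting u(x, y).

Substitute the ansatz u = A x^{2} + B y^{2} + C \cos{\left(x \right)} into the left-hand side.
Derivatives of the ansatz:
  u_x = 2 A x - C \sin{\left(x \right)}
  u_y = 2 B y
Term by term:
  2/3·(u_x)² = \frac{8 A^{2} x^{2}}{3} - \frac{8 A C x \sin{\left(x \right)}}{3} + \frac{2 C^{2} \sin^{2}{\left(x \right)}}{3}
  -(u_y)² = - 4 B^{2} y^{2}
  2·u_x·u_y = 8 A B x y - 4 B C y \sin{\left(x \right)}
So the left-hand side equals
  \frac{8 A^{2} x^{2}}{3} + 8 A B x y - \frac{8 A C x \sin{\left(x \right)}}{3} - 4 B^{2} y^{2} - 4 B C y \sin{\left(x \right)} + \frac{2 C^{2} \sin^{2}{\left(x \right)}}{3}
This must equal f(x, y) identically; expanded, f = \frac{8 x^{2}}{3} - 16 x y + \frac{16 x \sin{\left(x \right)}}{3} - 16 y^{2} - 16 y \sin{\left(x \right)} + \frac{8 \sin^{2}{\left(x \right)}}{3}.
Matching coefficients of the independent functions:
  [x^{2}]:  \frac{8 A^{2}}{3} = \frac{8}{3}
  [y^{2}]:  - 4 B^{2} = -16
  [x y]:  8 A B = -16
  [x \sin{\left(x \right)}]:  - \frac{8 A C}{3} = \frac{16}{3}
  [y \sin{\left(x \right)}]:  - 4 B C = -16
  [\sin^{2}{\left(x \right)}]:  \frac{2 C^{2}}{3} = \frac{8}{3}
These equations allow (A, B, C) = (-1, 2, 2) or (1, -2, -2).
Impose the point condition(s):
  u(0, 0) = 2  ⟹  C = 2
Only A = -1, B = 2, C = 2 satisfies everything.
Hence u(x, y) = - x^{2} + 2 y^{2} + 2 \cos{\left(x \right)}.

Answer: u(x, y) = - x^{2} + 2 y^{2} + 2 \cos{\left(x \right)}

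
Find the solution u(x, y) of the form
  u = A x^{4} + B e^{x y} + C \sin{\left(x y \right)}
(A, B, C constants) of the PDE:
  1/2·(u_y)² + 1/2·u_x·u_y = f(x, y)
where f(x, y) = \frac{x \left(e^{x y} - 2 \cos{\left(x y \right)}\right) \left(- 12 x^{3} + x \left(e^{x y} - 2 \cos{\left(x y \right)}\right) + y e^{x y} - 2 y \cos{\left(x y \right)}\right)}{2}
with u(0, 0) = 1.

Substitute the ansatz u = A x^{4} + B e^{x y} + C \sin{\left(x y \right)} into the left-hand side.
Derivatives of the ansatz:
  u_y = B x e^{x y} + C x \cos{\left(x y \right)}
  u_x = 4 A x^{3} + B y e^{x y} + C y \cos{\left(x y \right)}
Term by term:
  1/2·(u_y)² = \frac{B^{2} x^{2} e^{2 x y}}{2} + B C x^{2} e^{x y} \cos{\left(x y \right)} + \frac{C^{2} x^{2} \cos^{2}{\left(x y \right)}}{2}
  1/2·u_x·u_y = 2 A B x^{4} e^{x y} + 2 A C x^{4} \cos{\left(x y \right)} + \frac{B^{2} x y e^{2 x y}}{2} + B C x y e^{x y} \cos{\left(x y \right)} + \frac{C^{2} x y \cos^{2}{\left(x y \right)}}{2}
So the left-hand side equals
  2 A B x^{4} e^{x y} + 2 A C x^{4} \cos{\left(x y \right)} + \frac{B^{2} x^{2} e^{2 x y}}{2} + \frac{B^{2} x y e^{2 x y}}{2} + B C x^{2} e^{x y} \cos{\left(x y \right)} + B C x y e^{x y} \cos{\left(x y \right)} + \frac{C^{2} x^{2} \cos^{2}{\left(x y \right)}}{2} + \frac{C^{2} x y \cos^{2}{\left(x y \right)}}{2}
This must equal f(x, y) identically; expanded, f = - 6 x^{4} e^{x y} + 12 x^{4} \cos{\left(x y \right)} + \frac{x^{2} e^{2 x y}}{2} - 2 x^{2} e^{x y} \cos{\left(x y \right)} + 2 x^{2} \cos^{2}{\left(x y \right)} + \frac{x y e^{2 x y}}{2} - 2 x y e^{x y} \cos{\left(x y \right)} + 2 x y \cos^{2}{\left(x y \right)}.
Matching coefficients of the independent functions:
  [x^{2} e^{2 x y}, x y e^{2 x y}]:  \frac{B^{2}}{2} = \frac{1}{2}
  [x^{2} \cos^{2}{\left(x y \right)}, x y \cos^{2}{\left(x y \right)}]:  \frac{C^{2}}{2} = 2
  [x^{4} e^{x y}]:  2 A B = -6
  [x^{4} \cos{\left(x y \right)}]:  2 A C = 12
  [x^{2} e^{x y} \cos{\left(x y \right)}, x y e^{x y} \cos{\left(x y \right)}]:  B C = -2
These equations allow (A, B, C) = (-3, 1, -2) or (3, -1, 2).
Impose the point condition(s):
  u(0, 0) = 1  ⟹  B = 1
Only A = -3, B = 1, C = -2 satisfies everything.
Hence u(x, y) = - 3 x^{4} + e^{x y} - 2 \sin{\left(x y \right)}.

Answer: u(x, y) = - 3 x^{4} + e^{x y} - 2 \sin{\left(x y \right)}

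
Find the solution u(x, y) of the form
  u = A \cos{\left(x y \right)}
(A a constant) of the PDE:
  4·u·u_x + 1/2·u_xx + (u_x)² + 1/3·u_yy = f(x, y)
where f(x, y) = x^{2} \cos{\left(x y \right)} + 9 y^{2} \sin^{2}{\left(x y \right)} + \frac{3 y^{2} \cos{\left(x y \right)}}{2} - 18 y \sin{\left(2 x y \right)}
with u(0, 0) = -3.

Substitute the ansatz u = A \cos{\left(x y \right)} into the left-hand side.
Derivatives of the ansatz:
  u_x = - A y \sin{\left(x y \right)}
  u_xx = - A y^{2} \cos{\left(x y \right)}
  u_yy = - A x^{2} \cos{\left(x y \right)}
Term by term:
  4·u·u_x = - 4 A^{2} y \sin{\left(x y \right)} \cos{\left(x y \right)}
  1/2·u_xx = - \frac{A y^{2} \cos{\left(x y \right)}}{2}
  (u_x)² = A^{2} y^{2} \sin^{2}{\left(x y \right)}
  1/3·u_yy = - \frac{A x^{2} \cos{\left(x y \right)}}{3}
So the left-hand side equals
  A^{2} y^{2} \sin^{2}{\left(x y \right)} - 4 A^{2} y \sin{\left(x y \right)} \cos{\left(x y \right)} - \frac{A x^{2} \cos{\left(x y \right)}}{3} - \frac{A y^{2} \cos{\left(x y \right)}}{2}
This must equal f(x, y) identically; expanded, f = x^{2} \cos{\left(x y \right)} + 9 y^{2} \sin^{2}{\left(x y \right)} + \frac{3 y^{2} \cos{\left(x y \right)}}{2} - 36 y \sin{\left(x y \right)} \cos{\left(x y \right)}.
Matching coefficients of the independent functions:
  [x^{2} \cos{\left(x y \right)}]:  - \frac{A}{3} = 1
  [y^{2} \sin^{2}{\left(x y \right)}]:  A^{2} = 9
  [y^{2} \cos{\left(x y \right)}]:  - \frac{A}{2} = \frac{3}{2}
  [y \sin{\left(x y \right)} \cos{\left(x y \right)}]:  - 4 A^{2} = -36
Solving: A = -3.
Check against the point condition:
  u(0, 0) = -3  ⟹  A = -3  ✓
Hence u(x, y) = - 3 \cos{\left(x y \right)}.

Answer: u(x, y) = - 3 \cos{\left(x y \right)}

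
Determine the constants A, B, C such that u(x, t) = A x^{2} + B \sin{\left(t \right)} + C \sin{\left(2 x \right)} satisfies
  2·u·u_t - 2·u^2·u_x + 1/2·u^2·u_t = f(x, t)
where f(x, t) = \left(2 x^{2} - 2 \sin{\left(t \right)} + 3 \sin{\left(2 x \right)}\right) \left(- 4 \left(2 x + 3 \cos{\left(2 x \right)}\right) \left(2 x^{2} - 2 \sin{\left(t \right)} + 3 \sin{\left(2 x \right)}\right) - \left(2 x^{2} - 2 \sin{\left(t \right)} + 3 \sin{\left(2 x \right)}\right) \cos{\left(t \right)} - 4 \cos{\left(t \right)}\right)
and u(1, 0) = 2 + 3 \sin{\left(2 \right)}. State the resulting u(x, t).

Substitute the ansatz u = A x^{2} + B \sin{\left(t \right)} + C \sin{\left(2 x \right)} into the left-hand side.
Derivatives of the ansatz:
  u_t = B \cos{\left(t \right)}
  u_x = 2 A x + 2 C \cos{\left(2 x \right)}
Term by term:
  2·u·u_t = 2 A B x^{2} \cos{\left(t \right)} + 2 B^{2} \sin{\left(t \right)} \cos{\left(t \right)} + 2 B C \sin{\left(2 x \right)} \cos{\left(t \right)}
  -2·u^2·u_x = - 4 A^{3} x^{5} - 8 A^{2} B x^{3} \sin{\left(t \right)} - 4 A^{2} C x^{4} \cos{\left(2 x \right)} - 8 A^{2} C x^{3} \sin{\left(2 x \right)} - 4 A B^{2} x \sin^{2}{\left(t \right)} - 8 A B C x^{2} \sin{\left(t \right)} \cos{\left(2 x \right)} - 8 A B C x \sin{\left(t \right)} \sin{\left(2 x \right)} - 8 A C^{2} x^{2} \sin{\left(2 x \right)} \cos{\left(2 x \right)} - 4 A C^{2} x \sin^{2}{\left(2 x \right)} - 4 B^{2} C \sin^{2}{\left(t \right)} \cos{\left(2 x \right)} - 8 B C^{2} \sin{\left(t \right)} \sin{\left(2 x \right)} \cos{\left(2 x \right)} - 4 C^{3} \sin^{2}{\left(2 x \right)} \cos{\left(2 x \right)}
  1/2·u^2·u_t = \frac{A^{2} B x^{4} \cos{\left(t \right)}}{2} + A B^{2} x^{2} \sin{\left(t \right)} \cos{\left(t \right)} + A B C x^{2} \sin{\left(2 x \right)} \cos{\left(t \right)} + \frac{B^{3} \sin^{2}{\left(t \right)} \cos{\left(t \right)}}{2} + B^{2} C \sin{\left(t \right)} \sin{\left(2 x \right)} \cos{\left(t \right)} + \frac{B C^{2} \sin^{2}{\left(2 x \right)} \cos{\left(t \right)}}{2}
So the left-hand side equals
  - 4 A^{3} x^{5} + \frac{A^{2} B x^{4} \cos{\left(t \right)}}{2} - 8 A^{2} B x^{3} \sin{\left(t \right)} - 4 A^{2} C x^{4} \cos{\left(2 x \right)} - 8 A^{2} C x^{3} \sin{\left(2 x \right)} + A B^{2} x^{2} \sin{\left(t \right)} \cos{\left(t \right)} - 4 A B^{2} x \sin^{2}{\left(t \right)} - 8 A B C x^{2} \sin{\left(t \right)} \cos{\left(2 x \right)} + A B C x^{2} \sin{\left(2 x \right)} \cos{\left(t \right)} - 8 A B C x \sin{\left(t \right)} \sin{\left(2 x \right)} + 2 A B x^{2} \cos{\left(t \right)} - 8 A C^{2} x^{2} \sin{\left(2 x \right)} \cos{\left(2 x \right)} - 4 A C^{2} x \sin^{2}{\left(2 x \right)} + \frac{B^{3} \sin^{2}{\left(t \right)} \cos{\left(t \right)}}{2} - 4 B^{2} C \sin^{2}{\left(t \right)} \cos{\left(2 x \right)} + B^{2} C \sin{\left(t \right)} \sin{\left(2 x \right)} \cos{\left(t \right)} + 2 B^{2} \sin{\left(t \right)} \cos{\left(t \right)} - 8 B C^{2} \sin{\left(t \right)} \sin{\left(2 x \right)} \cos{\left(2 x \right)} + \frac{B C^{2} \sin^{2}{\left(2 x \right)} \cos{\left(t \right)}}{2} + 2 B C \sin{\left(2 x \right)} \cos{\left(t \right)} - 4 C^{3} \sin^{2}{\left(2 x \right)} \cos{\left(2 x \right)}
This must equal f(x, t) identically; expanded, f = - 32 x^{5} - 4 x^{4} \cos{\left(t \right)} - 48 x^{4} \cos{\left(2 x \right)} + 64 x^{3} \sin{\left(t \right)} - 96 x^{3} \sin{\left(2 x \right)} + 8 x^{2} \sin{\left(t \right)} \cos{\left(t \right)} + 96 x^{2} \sin{\left(t \right)} \cos{\left(2 x \right)} - 12 x^{2} \sin{\left(2 x \right)} \cos{\left(t \right)} - 144 x^{2} \sin{\left(2 x \right)} \cos{\left(2 x \right)} - 8 x^{2} \cos{\left(t \right)} - 32 x \sin^{2}{\left(t \right)} + 96 x \sin{\left(t \right)} \sin{\left(2 x \right)} - 72 x \sin^{2}{\left(2 x \right)} - 4 \sin^{2}{\left(t \right)} \cos{\left(t \right)} - 48 \sin^{2}{\left(t \right)} \cos{\left(2 x \right)} + 12 \sin{\left(t \right)} \sin{\left(2 x \right)} \cos{\left(t \right)} + 144 \sin{\left(t \right)} \sin{\left(2 x \right)} \cos{\left(2 x \right)} + 8 \sin{\left(t \right)} \cos{\left(t \right)} - 9 \sin^{2}{\left(2 x \right)} \cos{\left(t \right)} - 108 \sin^{2}{\left(2 x \right)} \cos{\left(2 x \right)} - 12 \sin{\left(2 x \right)} \cos{\left(t \right)}.
Matching coefficients of the independent functions:
(each divided by its leading coefficient; functions giving the same equation are listed together)
  [x^{5}]:  A^{3} - 8 = 0
  [x \sin^{2}{\left(t \right)}, x^{2} \sin{\left(t \right)} \cos{\left(t \right)}]:  A B^{2} - 8 = 0
  [x \sin^{2}{\left(2 x \right)}, x^{2} \sin{\left(2 x \right)} \cos{\left(2 x \right)}]:  A C^{2} - 18 = 0
  [x^{2} \cos{\left(t \right)}]:  A B + 4 = 0
  [x^{3} \sin{\left(t \right)}, x^{4} \cos{\left(t \right)}]:  A^{2} B + 8 = 0
  [x^{3} \sin{\left(2 x \right)}, x^{4} \cos{\left(2 x \right)}]:  A^{2} C - 12 = 0
  [\sin{\left(t \right)} \cos{\left(t \right)}]:  B^{2} - 4 = 0
  [\sin^{2}{\left(t \right)} \cos{\left(t \right)}]:  B^{3} + 8 = 0
  [\sin^{2}{\left(t \right)} \cos{\left(2 x \right)}, \sin{\left(t \right)} \sin{\left(2 x \right)} \cos{\left(t \right)}]:  B^{2} C - 12 = 0
  [\sin{\left(2 x \right)} \cos{\left(t \right)}]:  B C + 6 = 0
  [\sin^{2}{\left(2 x \right)} \cos{\left(t \right)}, \sin{\left(t \right)} \sin{\left(2 x \right)} \cos{\left(2 x \right)}]:  B C^{2} + 18 = 0
  [\sin^{2}{\left(2 x \right)} \cos{\left(2 x \right)}]:  C^{3} - 27 = 0
  [x \sin{\left(t \right)} \sin{\left(2 x \right)}, x^{2} \sin{\left(t \right)} \cos{\left(2 x \right)}, x^{2} \sin{\left(2 x \right)} \cos{\left(t \right)}]:  A B C + 12 = 0
Solving: A = 2, B = -2, C = 3.
Check against the point condition:
  u(1, 0) = 2 + 3 \sin{\left(2 \right)}  ⟹  A + C \sin{\left(2 \right)} = 2 + 3 \sin{\left(2 \right)}  ✓
Hence u(x, t) = 2 x^{2} - 2 \sin{\left(t \right)} + 3 \sin{\left(2 x \right)}.

Answer: u(x, t) = 2 x^{2} - 2 \sin{\left(t \right)} + 3 \sin{\left(2 x \right)}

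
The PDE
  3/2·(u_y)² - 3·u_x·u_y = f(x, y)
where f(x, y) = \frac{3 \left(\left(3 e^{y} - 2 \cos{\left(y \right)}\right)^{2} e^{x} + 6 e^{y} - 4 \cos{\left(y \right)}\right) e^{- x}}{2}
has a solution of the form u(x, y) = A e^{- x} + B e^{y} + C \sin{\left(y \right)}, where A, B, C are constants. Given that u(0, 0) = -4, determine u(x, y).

Answer: u(x, y) = - 3 e^{y} + 2 \sin{\left(y \right)} - e^{- x}

Derivation:
Substitute the ansatz u = A e^{- x} + B e^{y} + C \sin{\left(y \right)} into the left-hand side.
Derivatives of the ansatz:
  u_y = B e^{y} + C \cos{\left(y \right)}
  u_x = - A e^{- x}
Term by term:
  3/2·(u_y)² = \frac{3 B^{2} e^{2 y}}{2} + 3 B C e^{y} \cos{\left(y \right)} + \frac{3 C^{2} \cos^{2}{\left(y \right)}}{2}
  -3·u_x·u_y = 3 A B e^{- x} e^{y} + 3 A C e^{- x} \cos{\left(y \right)}
So the left-hand side equals
  3 A B e^{- x} e^{y} + 3 A C e^{- x} \cos{\left(y \right)} + \frac{3 B^{2} e^{2 y}}{2} + 3 B C e^{y} \cos{\left(y \right)} + \frac{3 C^{2} \cos^{2}{\left(y \right)}}{2}
This must equal f(x, y) identically; expanded, f = \frac{27 e^{2 y}}{2} - 18 e^{y} \cos{\left(y \right)} + 6 \cos^{2}{\left(y \right)} + 9 e^{- x} e^{y} - 6 e^{- x} \cos{\left(y \right)}.
Matching coefficients of the independent functions:
  [e^{- x} e^{y}]:  3 A B = 9
  [e^{- x} \cos{\left(y \right)}]:  3 A C = -6
  [e^{y} \cos{\left(y \right)}]:  3 B C = -18
  [e^{2 y}]:  \frac{3 B^{2}}{2} = \frac{27}{2}
  [\cos^{2}{\left(y \right)}]:  \frac{3 C^{2}}{2} = 6
These equations allow (A, B, C) = (-1, -3, 2) or (1, 3, -2).
Impose the point condition(s):
  u(0, 0) = -4  ⟹  A + B = -4
Only A = -1, B = -3, C = 2 satisfies everything.
Hence u(x, y) = - 3 e^{y} + 2 \sin{\left(y \right)} - e^{- x}.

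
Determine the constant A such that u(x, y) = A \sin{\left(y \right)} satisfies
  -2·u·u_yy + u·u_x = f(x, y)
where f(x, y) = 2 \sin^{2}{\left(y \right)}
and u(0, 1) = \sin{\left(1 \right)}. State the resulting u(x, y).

Substitute the ansatz u = A \sin{\left(y \right)} into the left-hand side.
Derivatives of the ansatz:
  u_yy = - A \sin{\left(y \right)}
  u_x = 0
Term by term:
  -2·u·u_yy = 2 A^{2} \sin^{2}{\left(y \right)}
  u·u_x = 0
So the left-hand side equals
  2 A^{2} \sin^{2}{\left(y \right)}
This must equal f(x, y) = 2 \sin^{2}{\left(y \right)} identically.
Matching coefficients of the independent functions:
  [\sin^{2}{\left(y \right)}]:  2 A^{2} = 2
These equations allow (A) = (-1) or (1).
Impose the point condition(s):
  u(0, 1) = \sin{\left(1 \right)}  ⟹  A \sin{\left(1 \right)} = \sin{\left(1 \right)}
Only A = 1 satisfies everything.
Hence u(x, y) = \sin{\left(y \right)}.

Answer: u(x, y) = \sin{\left(y \right)}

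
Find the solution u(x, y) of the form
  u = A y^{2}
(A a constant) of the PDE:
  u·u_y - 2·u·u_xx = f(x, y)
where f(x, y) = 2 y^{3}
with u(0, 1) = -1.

Substitute the ansatz u = A y^{2} into the left-hand side.
Derivatives of the ansatz:
  u_y = 2 A y
  u_xx = 0
Term by term:
  u·u_y = 2 A^{2} y^{3}
  -2·u·u_xx = 0
So the left-hand side equals
  2 A^{2} y^{3}
This must equal f(x, y) = 2 y^{3} identically.
Matching coefficients of the independent functions:
  [y^{3}]:  2 A^{2} = 2
These equations allow (A) = (-1) or (1).
Impose the point condition(s):
  u(0, 1) = -1  ⟹  A = -1
Only A = -1 satisfies everything.
Hence u(x, y) = - y^{2}.

Answer: u(x, y) = - y^{2}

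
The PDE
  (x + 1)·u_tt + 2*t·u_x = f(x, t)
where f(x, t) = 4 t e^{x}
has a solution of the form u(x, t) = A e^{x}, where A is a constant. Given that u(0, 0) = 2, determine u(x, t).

Substitute the ansatz u = A e^{x} into the left-hand side.
Derivatives of the ansatz:
  u_tt = 0
  u_x = A e^{x}
Term by term:
  (x + 1)·u_tt = 0
  2*t·u_x = 2 A t e^{x}
So the left-hand side equals
  2 A t e^{x}
This must equal f(x, t) = 4 t e^{x} identically.
Matching coefficients of the independent functions:
  [t e^{x}]:  2 A = 4
Solving: A = 2.
Check against the point condition:
  u(0, 0) = 2  ⟹  A = 2  ✓
Hence u(x, t) = 2 e^{x}.

Answer: u(x, t) = 2 e^{x}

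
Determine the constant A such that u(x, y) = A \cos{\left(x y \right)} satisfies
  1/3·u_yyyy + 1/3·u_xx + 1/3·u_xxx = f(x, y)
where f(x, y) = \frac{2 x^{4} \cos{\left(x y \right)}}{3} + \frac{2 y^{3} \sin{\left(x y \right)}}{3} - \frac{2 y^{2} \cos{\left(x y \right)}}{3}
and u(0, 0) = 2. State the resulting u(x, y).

Substitute the ansatz u = A \cos{\left(x y \right)} into the left-hand side.
Derivatives of the ansatz:
  u_yyyy = A x^{4} \cos{\left(x y \right)}
  u_xx = - A y^{2} \cos{\left(x y \right)}
  u_xxx = A y^{3} \sin{\left(x y \right)}
Term by term:
  1/3·u_yyyy = \frac{A x^{4} \cos{\left(x y \right)}}{3}
  1/3·u_xx = - \frac{A y^{2} \cos{\left(x y \right)}}{3}
  1/3·u_xxx = \frac{A y^{3} \sin{\left(x y \right)}}{3}
So the left-hand side equals
  \frac{A x^{4} \cos{\left(x y \right)}}{3} + \frac{A y^{3} \sin{\left(x y \right)}}{3} - \frac{A y^{2} \cos{\left(x y \right)}}{3}
This must equal f(x, y) = \frac{2 x^{4} \cos{\left(x y \right)}}{3} + \frac{2 y^{3} \sin{\left(x y \right)}}{3} - \frac{2 y^{2} \cos{\left(x y \right)}}{3} identically.
Matching coefficients of the independent functions:
  [x^{4} \cos{\left(x y \right)}, y^{3} \sin{\left(x y \right)}]:  \frac{A}{3} = \frac{2}{3}
  [y^{2} \cos{\left(x y \right)}]:  - \frac{A}{3} = - \frac{2}{3}
Solving: A = 2.
Check against the point condition:
  u(0, 0) = 2  ⟹  A = 2  ✓
Hence u(x, y) = 2 \cos{\left(x y \right)}.

Answer: u(x, y) = 2 \cos{\left(x y \right)}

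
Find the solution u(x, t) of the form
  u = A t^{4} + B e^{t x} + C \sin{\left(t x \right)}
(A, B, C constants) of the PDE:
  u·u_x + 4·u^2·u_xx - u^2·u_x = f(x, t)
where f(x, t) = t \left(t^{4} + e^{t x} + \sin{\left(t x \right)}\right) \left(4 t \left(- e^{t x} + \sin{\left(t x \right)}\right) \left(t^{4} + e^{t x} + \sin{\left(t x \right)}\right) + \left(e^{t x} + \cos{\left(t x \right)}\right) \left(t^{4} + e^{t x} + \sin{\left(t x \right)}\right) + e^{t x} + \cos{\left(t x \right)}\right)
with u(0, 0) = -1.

Answer: u(x, t) = - t^{4} - e^{t x} - \sin{\left(t x \right)}

Derivation:
Substitute the ansatz u = A t^{4} + B e^{t x} + C \sin{\left(t x \right)} into the left-hand side.
Derivatives of the ansatz:
  u_x = B t e^{t x} + C t \cos{\left(t x \right)}
  u_xx = B t^{2} e^{t x} - C t^{2} \sin{\left(t x \right)}
Term by term:
  u·u_x = A B t^{5} e^{t x} + A C t^{5} \cos{\left(t x \right)} + B^{2} t e^{2 t x} + B C t e^{t x} \sin{\left(t x \right)} + B C t e^{t x} \cos{\left(t x \right)} + C^{2} t \sin{\left(t x \right)} \cos{\left(t x \right)}
  4·u^2·u_xx = 4 A^{2} B t^{10} e^{t x} - 4 A^{2} C t^{10} \sin{\left(t x \right)} + 8 A B^{2} t^{6} e^{2 t x} - 8 A C^{2} t^{6} \sin^{2}{\left(t x \right)} + 4 B^{3} t^{2} e^{3 t x} + 4 B^{2} C t^{2} e^{2 t x} \sin{\left(t x \right)} - 4 B C^{2} t^{2} e^{t x} \sin^{2}{\left(t x \right)} - 4 C^{3} t^{2} \sin^{3}{\left(t x \right)}
  -u^2·u_x = - A^{2} B t^{9} e^{t x} - A^{2} C t^{9} \cos{\left(t x \right)} - 2 A B^{2} t^{5} e^{2 t x} - 2 A B C t^{5} e^{t x} \sin{\left(t x \right)} - 2 A B C t^{5} e^{t x} \cos{\left(t x \right)} - 2 A C^{2} t^{5} \sin{\left(t x \right)} \cos{\left(t x \right)} - B^{3} t e^{3 t x} - 2 B^{2} C t e^{2 t x} \sin{\left(t x \right)} - B^{2} C t e^{2 t x} \cos{\left(t x \right)} - B C^{2} t e^{t x} \sin^{2}{\left(t x \right)} - 2 B C^{2} t e^{t x} \sin{\left(t x \right)} \cos{\left(t x \right)} - C^{3} t \sin^{2}{\left(t x \right)} \cos{\left(t x \right)}
Sum these and collect like terms in the independent variables.
This must equal f(x, t) identically; expanded, f = - 4 t^{10} e^{t x} + 4 t^{10} \sin{\left(t x \right)} + t^{9} e^{t x} + t^{9} \cos{\left(t x \right)} - 8 t^{6} e^{2 t x} + 8 t^{6} \sin^{2}{\left(t x \right)} + 2 t^{5} e^{2 t x} + 2 t^{5} e^{t x} \sin{\left(t x \right)} + 2 t^{5} e^{t x} \cos{\left(t x \right)} + t^{5} e^{t x} + 2 t^{5} \sin{\left(t x \right)} \cos{\left(t x \right)} + t^{5} \cos{\left(t x \right)} - 4 t^{2} e^{3 t x} - 4 t^{2} e^{2 t x} \sin{\left(t x \right)} + 4 t^{2} e^{t x} \sin^{2}{\left(t x \right)} + 4 t^{2} \sin^{3}{\left(t x \right)} + t e^{3 t x} + 2 t e^{2 t x} \sin{\left(t x \right)} + t e^{2 t x} \cos{\left(t x \right)} + t e^{2 t x} + t e^{t x} \sin^{2}{\left(t x \right)} + 2 t e^{t x} \sin{\left(t x \right)} \cos{\left(t x \right)} + t e^{t x} \sin{\left(t x \right)} + t e^{t x} \cos{\left(t x \right)} + t \sin^{2}{\left(t x \right)} \cos{\left(t x \right)} + t \sin{\left(t x \right)} \cos{\left(t x \right)}.
Matching coefficients of the independent functions:
(each divided by its leading coefficient; functions giving the same equation are listed together)
  [t e^{2 t x}]:  B^{2} - 1 = 0
  [t e^{3 t x}, t^{2} e^{3 t x}]:  B^{3} + 1 = 0
  [t^{2} \sin^{3}{\left(t x \right)}, t \sin^{2}{\left(t x \right)} \cos{\left(t x \right)}]:  C^{3} + 1 = 0
  [t^{5} e^{t x}]:  A B - 1 = 0
  [t^{5} e^{2 t x}, t^{6} e^{2 t x}]:  A B^{2} + 1 = 0
  [t^{5} \cos{\left(t x \right)}]:  A C - 1 = 0
  [t^{6} \sin^{2}{\left(t x \right)}, t^{5} \sin{\left(t x \right)} \cos{\left(t x \right)}]:  A C^{2} + 1 = 0
  [t^{9} e^{t x}, t^{10} e^{t x}]:  A^{2} B + 1 = 0
  [t^{9} \cos{\left(t x \right)}, t^{10} \sin{\left(t x \right)}]:  A^{2} C + 1 = 0
  [t e^{t x} \sin{\left(t x \right)}, t e^{t x} \cos{\left(t x \right)}]:  B C - 1 = 0
  [t e^{t x} \sin^{2}{\left(t x \right)}, t^{2} e^{t x} \sin^{2}{\left(t x \right)}, t e^{t x} \sin{\left(t x \right)} \cos{\left(t x \right)}]:  B C^{2} + 1 = 0
  [t e^{2 t x} \sin{\left(t x \right)}, t e^{2 t x} \cos{\left(t x \right)}, t^{2} e^{2 t x} \sin{\left(t x \right)}]:  B^{2} C + 1 = 0
  [t \sin{\left(t x \right)} \cos{\left(t x \right)}]:  C^{2} - 1 = 0
  [t^{5} e^{t x} \sin{\left(t x \right)}, t^{5} e^{t x} \cos{\left(t x \right)}]:  A B C + 1 = 0
Solving: A = -1, B = -1, C = -1.
Check against the point condition:
  u(0, 0) = -1  ⟹  B = -1  ✓
Hence u(x, t) = - t^{4} - e^{t x} - \sin{\left(t x \right)}.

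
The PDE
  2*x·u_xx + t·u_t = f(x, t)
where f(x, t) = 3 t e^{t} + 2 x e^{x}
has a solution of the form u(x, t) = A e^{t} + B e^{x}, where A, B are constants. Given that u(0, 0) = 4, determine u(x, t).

Substitute the ansatz u = A e^{t} + B e^{x} into the left-hand side.
Derivatives of the ansatz:
  u_xx = B e^{x}
  u_t = A e^{t}
Term by term:
  2*x·u_xx = 2 B x e^{x}
  t·u_t = A t e^{t}
So the left-hand side equals
  A t e^{t} + 2 B x e^{x}
This must equal f(x, t) = 3 t e^{t} + 2 x e^{x} identically.
Matching coefficients of the independent functions:
  [t e^{t}]:  A = 3
  [x e^{x}]:  2 B = 2
Solving: A = 3, B = 1.
Check against the point condition:
  u(0, 0) = 4  ⟹  A + B = 4  ✓
Hence u(x, t) = 3 e^{t} + e^{x}.

Answer: u(x, t) = 3 e^{t} + e^{x}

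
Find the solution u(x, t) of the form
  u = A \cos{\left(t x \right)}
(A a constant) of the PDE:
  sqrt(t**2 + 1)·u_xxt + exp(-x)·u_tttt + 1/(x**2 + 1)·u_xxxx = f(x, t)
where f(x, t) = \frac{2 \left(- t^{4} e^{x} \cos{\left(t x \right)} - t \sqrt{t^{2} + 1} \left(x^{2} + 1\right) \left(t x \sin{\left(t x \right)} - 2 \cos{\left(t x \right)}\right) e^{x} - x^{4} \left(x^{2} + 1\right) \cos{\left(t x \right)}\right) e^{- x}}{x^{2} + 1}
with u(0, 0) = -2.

Substitute the ansatz u = A \cos{\left(t x \right)} into the left-hand side.
Derivatives of the ansatz:
  u_xxt = A t^{2} x \sin{\left(t x \right)} - 2 A t \cos{\left(t x \right)}
  u_tttt = A x^{4} \cos{\left(t x \right)}
  u_xxxx = A t^{4} \cos{\left(t x \right)}
Term by term:
  sqrt(t**2 + 1)·u_xxt = A t^{2} x \sqrt{t^{2} + 1} \sin{\left(t x \right)} - 2 A t \sqrt{t^{2} + 1} \cos{\left(t x \right)}
  exp(-x)·u_tttt = A x^{4} e^{- x} \cos{\left(t x \right)}
  1/(x**2 + 1)·u_xxxx = \frac{A t^{4} \cos{\left(t x \right)}}{x^{2} + 1}
So the left-hand side equals
  \frac{A t^{4} \cos{\left(t x \right)}}{x^{2} + 1} + A t^{2} x \sqrt{t^{2} + 1} \sin{\left(t x \right)} - 2 A t \sqrt{t^{2} + 1} \cos{\left(t x \right)} + A x^{4} e^{- x} \cos{\left(t x \right)}
This must equal f(x, t) identically; expanded, f = - \frac{2 t^{4} \cos{\left(t x \right)}}{x^{2} + 1} - 2 t^{2} x \sqrt{t^{2} + 1} \sin{\left(t x \right)} + 4 t \sqrt{t^{2} + 1} \cos{\left(t x \right)} - 2 x^{4} e^{- x} \cos{\left(t x \right)}.
Matching coefficients of the independent functions:
  [t \sqrt{t^{2} + 1} \cos{\left(t x \right)}]:  - 2 A = 4
  [\frac{t^{4} \cos{\left(t x \right)}}{x^{2} + 1}, x^{4} e^{- x} \cos{\left(t x \right)}, t^{2} x \sqrt{t^{2} + 1} \sin{\left(t x \right)}]:  A = -2
Solving: A = -2.
Check against the point condition:
  u(0, 0) = -2  ⟹  A = -2  ✓
Hence u(x, t) = - 2 \cos{\left(t x \right)}.

Answer: u(x, t) = - 2 \cos{\left(t x \right)}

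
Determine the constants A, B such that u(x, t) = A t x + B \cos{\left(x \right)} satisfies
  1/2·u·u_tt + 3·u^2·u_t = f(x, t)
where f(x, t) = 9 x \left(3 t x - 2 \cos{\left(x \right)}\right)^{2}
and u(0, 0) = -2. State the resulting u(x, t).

Substitute the ansatz u = A t x + B \cos{\left(x \right)} into the left-hand side.
Derivatives of the ansatz:
  u_tt = 0
  u_t = A x
Term by term:
  1/2·u·u_tt = 0
  3·u^2·u_t = 3 A^{3} t^{2} x^{3} + 6 A^{2} B t x^{2} \cos{\left(x \right)} + 3 A B^{2} x \cos^{2}{\left(x \right)}
So the left-hand side equals
  3 A^{3} t^{2} x^{3} + 6 A^{2} B t x^{2} \cos{\left(x \right)} + 3 A B^{2} x \cos^{2}{\left(x \right)}
This must equal f(x, t) identically; expanded, f = 81 t^{2} x^{3} - 108 t x^{2} \cos{\left(x \right)} + 36 x \cos^{2}{\left(x \right)}.
Matching coefficients of the independent functions:
  [t^{2} x^{3}]:  3 A^{3} = 81
  [x \cos^{2}{\left(x \right)}]:  3 A B^{2} = 36
  [t x^{2} \cos{\left(x \right)}]:  6 A^{2} B = -108
Solving: A = 3, B = -2.
Check against the point condition:
  u(0, 0) = -2  ⟹  B = -2  ✓
Hence u(x, t) = 3 t x - 2 \cos{\left(x \right)}.

Answer: u(x, t) = 3 t x - 2 \cos{\left(x \right)}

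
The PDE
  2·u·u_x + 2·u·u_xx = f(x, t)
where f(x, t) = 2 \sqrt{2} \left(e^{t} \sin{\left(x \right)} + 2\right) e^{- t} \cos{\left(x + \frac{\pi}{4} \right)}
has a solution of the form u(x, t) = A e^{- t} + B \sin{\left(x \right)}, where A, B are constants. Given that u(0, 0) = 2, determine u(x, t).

Answer: u(x, t) = \sin{\left(x \right)} + 2 e^{- t}

Derivation:
Substitute the ansatz u = A e^{- t} + B \sin{\left(x \right)} into the left-hand side.
Derivatives of the ansatz:
  u_x = B \cos{\left(x \right)}
  u_xx = - B \sin{\left(x \right)}
Term by term:
  2·u·u_x = 2 A B e^{- t} \cos{\left(x \right)} + 2 B^{2} \sin{\left(x \right)} \cos{\left(x \right)}
  2·u·u_xx = - 2 A B e^{- t} \sin{\left(x \right)} - 2 B^{2} \sin^{2}{\left(x \right)}
So the left-hand side equals
  - 2 A B e^{- t} \sin{\left(x \right)} + 2 A B e^{- t} \cos{\left(x \right)} - 2 B^{2} \sin^{2}{\left(x \right)} + 2 B^{2} \sin{\left(x \right)} \cos{\left(x \right)}
This must equal f(x, t) identically; expanded, f = - 2 \sin^{2}{\left(x \right)} + 2 \sin{\left(x \right)} \cos{\left(x \right)} - 4 e^{- t} \sin{\left(x \right)} + 4 e^{- t} \cos{\left(x \right)}.
Matching coefficients of the independent functions:
  [e^{- t} \sin{\left(x \right)}]:  - 2 A B = -4
  [e^{- t} \cos{\left(x \right)}]:  2 A B = 4
  [\sin{\left(x \right)} \cos{\left(x \right)}]:  2 B^{2} = 2
  [\sin^{2}{\left(x \right)}]:  - 2 B^{2} = -2
These equations allow (A, B) = (-2, -1) or (2, 1).
Impose the point condition(s):
  u(0, 0) = 2  ⟹  A = 2
Only A = 2, B = 1 satisfies everything.
Hence u(x, t) = \sin{\left(x \right)} + 2 e^{- t}.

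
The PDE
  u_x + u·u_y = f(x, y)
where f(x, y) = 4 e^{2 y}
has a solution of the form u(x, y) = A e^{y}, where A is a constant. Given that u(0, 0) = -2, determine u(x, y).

Substitute the ansatz u = A e^{y} into the left-hand side.
Derivatives of the ansatz:
  u_x = 0
  u_y = A e^{y}
Term by term:
  u_x = 0
  u·u_y = A^{2} e^{2 y}
So the left-hand side equals
  A^{2} e^{2 y}
This must equal f(x, y) = 4 e^{2 y} identically.
Matching coefficients of the independent functions:
  [e^{2 y}]:  A^{2} = 4
These equations allow (A) = (-2) or (2).
Impose the point condition(s):
  u(0, 0) = -2  ⟹  A = -2
Only A = -2 satisfies everything.
Hence u(x, y) = - 2 e^{y}.

Answer: u(x, y) = - 2 e^{y}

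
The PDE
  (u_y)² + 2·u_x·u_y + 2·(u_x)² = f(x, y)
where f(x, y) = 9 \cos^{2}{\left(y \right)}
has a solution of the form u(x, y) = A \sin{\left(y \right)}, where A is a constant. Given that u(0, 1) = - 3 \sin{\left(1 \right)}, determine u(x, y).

Substitute the ansatz u = A \sin{\left(y \right)} into the left-hand side.
Derivatives of the ansatz:
  u_y = A \cos{\left(y \right)}
  u_x = 0
Term by term:
  (u_y)² = A^{2} \cos^{2}{\left(y \right)}
  2·u_x·u_y = 0
  2·(u_x)² = 0
So the left-hand side equals
  A^{2} \cos^{2}{\left(y \right)}
This must equal f(x, y) = 9 \cos^{2}{\left(y \right)} identically.
Matching coefficients of the independent functions:
  [\cos^{2}{\left(y \right)}]:  A^{2} = 9
These equations allow (A) = (-3) or (3).
Impose the point condition(s):
  u(0, 1) = - 3 \sin{\left(1 \right)}  ⟹  A \sin{\left(1 \right)} = - 3 \sin{\left(1 \right)}
Only A = -3 satisfies everything.
Hence u(x, y) = - 3 \sin{\left(y \right)}.

Answer: u(x, y) = - 3 \sin{\left(y \right)}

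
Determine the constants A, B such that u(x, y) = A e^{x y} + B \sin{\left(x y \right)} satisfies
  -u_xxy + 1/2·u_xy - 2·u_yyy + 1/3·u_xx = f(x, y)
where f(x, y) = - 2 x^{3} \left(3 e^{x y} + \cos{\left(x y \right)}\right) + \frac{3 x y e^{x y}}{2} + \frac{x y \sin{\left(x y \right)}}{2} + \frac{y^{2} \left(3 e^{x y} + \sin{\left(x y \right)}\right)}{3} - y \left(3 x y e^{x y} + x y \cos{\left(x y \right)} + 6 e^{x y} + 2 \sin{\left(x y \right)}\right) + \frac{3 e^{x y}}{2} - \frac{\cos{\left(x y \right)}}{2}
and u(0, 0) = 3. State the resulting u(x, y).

Substitute the ansatz u = A e^{x y} + B \sin{\left(x y \right)} into the left-hand side.
Derivatives of the ansatz:
  u_xxy = A x y^{2} e^{x y} + 2 A y e^{x y} - B x y^{2} \cos{\left(x y \right)} - 2 B y \sin{\left(x y \right)}
  u_xy = A x y e^{x y} + A e^{x y} - B x y \sin{\left(x y \right)} + B \cos{\left(x y \right)}
  u_yyy = A x^{3} e^{x y} - B x^{3} \cos{\left(x y \right)}
  u_xx = A y^{2} e^{x y} - B y^{2} \sin{\left(x y \right)}
Term by term:
  -u_xxy = - A x y^{2} e^{x y} - 2 A y e^{x y} + B x y^{2} \cos{\left(x y \right)} + 2 B y \sin{\left(x y \right)}
  1/2·u_xy = \frac{A x y e^{x y}}{2} + \frac{A e^{x y}}{2} - \frac{B x y \sin{\left(x y \right)}}{2} + \frac{B \cos{\left(x y \right)}}{2}
  -2·u_yyy = - 2 A x^{3} e^{x y} + 2 B x^{3} \cos{\left(x y \right)}
  1/3·u_xx = \frac{A y^{2} e^{x y}}{3} - \frac{B y^{2} \sin{\left(x y \right)}}{3}
So the left-hand side equals
  - 2 A x^{3} e^{x y} - A x y^{2} e^{x y} + \frac{A x y e^{x y}}{2} + \frac{A y^{2} e^{x y}}{3} - 2 A y e^{x y} + \frac{A e^{x y}}{2} + 2 B x^{3} \cos{\left(x y \right)} + B x y^{2} \cos{\left(x y \right)} - \frac{B x y \sin{\left(x y \right)}}{2} - \frac{B y^{2} \sin{\left(x y \right)}}{3} + 2 B y \sin{\left(x y \right)} + \frac{B \cos{\left(x y \right)}}{2}
This must equal f(x, y) identically; expanded, f = - 6 x^{3} e^{x y} - 2 x^{3} \cos{\left(x y \right)} - 3 x y^{2} e^{x y} - x y^{2} \cos{\left(x y \right)} + \frac{3 x y e^{x y}}{2} + \frac{x y \sin{\left(x y \right)}}{2} + y^{2} e^{x y} + \frac{y^{2} \sin{\left(x y \right)}}{3} - 6 y e^{x y} - 2 y \sin{\left(x y \right)} + \frac{3 e^{x y}}{2} - \frac{\cos{\left(x y \right)}}{2}.
Matching coefficients of the independent functions:
  [x^{3} e^{x y}, y e^{x y}]:  - 2 A = -6
  [x^{3} \cos{\left(x y \right)}, y \sin{\left(x y \right)}]:  2 B = -2
  [y^{2} e^{x y}]:  \frac{A}{3} = 1
  [y^{2} \sin{\left(x y \right)}]:  - \frac{B}{3} = \frac{1}{3}
  [x y e^{x y}, e^{x y}]:  \frac{A}{2} = \frac{3}{2}
  [x y \sin{\left(x y \right)}]:  - \frac{B}{2} = \frac{1}{2}
  [x y^{2} e^{x y}]:  - A = -3
  [x y^{2} \cos{\left(x y \right)}]:  B = -1
  [\cos{\left(x y \right)}]:  \frac{B}{2} = - \frac{1}{2}
Solving: A = 3, B = -1.
Check against the point condition:
  u(0, 0) = 3  ⟹  A = 3  ✓
Hence u(x, y) = 3 e^{x y} - \sin{\left(x y \right)}.

Answer: u(x, y) = 3 e^{x y} - \sin{\left(x y \right)}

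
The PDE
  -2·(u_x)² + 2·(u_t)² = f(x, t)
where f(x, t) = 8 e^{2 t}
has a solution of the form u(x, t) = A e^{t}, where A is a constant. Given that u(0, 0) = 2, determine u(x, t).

Answer: u(x, t) = 2 e^{t}

Derivation:
Substitute the ansatz u = A e^{t} into the left-hand side.
Derivatives of the ansatz:
  u_x = 0
  u_t = A e^{t}
Term by term:
  -2·(u_x)² = 0
  2·(u_t)² = 2 A^{2} e^{2 t}
So the left-hand side equals
  2 A^{2} e^{2 t}
This must equal f(x, t) = 8 e^{2 t} identically.
Matching coefficients of the independent functions:
  [e^{2 t}]:  2 A^{2} = 8
These equations allow (A) = (-2) or (2).
Impose the point condition(s):
  u(0, 0) = 2  ⟹  A = 2
Only A = 2 satisfies everything.
Hence u(x, t) = 2 e^{t}.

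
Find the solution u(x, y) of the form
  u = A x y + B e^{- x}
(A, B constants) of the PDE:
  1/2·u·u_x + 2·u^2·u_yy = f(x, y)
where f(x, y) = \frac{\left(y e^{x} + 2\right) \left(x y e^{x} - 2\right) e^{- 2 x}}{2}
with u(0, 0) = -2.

Substitute the ansatz u = A x y + B e^{- x} into the left-hand side.
Derivatives of the ansatz:
  u_x = A y - B e^{- x}
  u_yy = 0
Term by term:
  1/2·u·u_x = \frac{A^{2} x y^{2}}{2} - \frac{A B x y e^{- x}}{2} + \frac{A B y e^{- x}}{2} - \frac{B^{2} e^{- 2 x}}{2}
  2·u^2·u_yy = 0
So the left-hand side equals
  \frac{A^{2} x y^{2}}{2} - \frac{A B x y e^{- x}}{2} + \frac{A B y e^{- x}}{2} - \frac{B^{2} e^{- 2 x}}{2}
This must equal f(x, y) identically; expanded, f = \frac{x y^{2}}{2} + x y e^{- x} - y e^{- x} - 2 e^{- 2 x}.
Matching coefficients of the independent functions:
  [x y^{2}]:  \frac{A^{2}}{2} = \frac{1}{2}
  [y e^{- x}]:  \frac{A B}{2} = -1
  [x y e^{- x}]:  - \frac{A B}{2} = 1
  [e^{- 2 x}]:  - \frac{B^{2}}{2} = -2
These equations allow (A, B) = (-1, 2) or (1, -2).
Impose the point condition(s):
  u(0, 0) = -2  ⟹  B = -2
Only A = 1, B = -2 satisfies everything.
Hence u(x, y) = x y - 2 e^{- x}.

Answer: u(x, y) = x y - 2 e^{- x}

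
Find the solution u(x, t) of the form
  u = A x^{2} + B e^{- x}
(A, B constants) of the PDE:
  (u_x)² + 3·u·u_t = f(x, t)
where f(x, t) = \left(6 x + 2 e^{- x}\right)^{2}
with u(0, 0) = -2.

Substitute the ansatz u = A x^{2} + B e^{- x} into the left-hand side.
Derivatives of the ansatz:
  u_x = 2 A x - B e^{- x}
  u_t = 0
Term by term:
  (u_x)² = 4 A^{2} x^{2} - 4 A B x e^{- x} + B^{2} e^{- 2 x}
  3·u·u_t = 0
So the left-hand side equals
  4 A^{2} x^{2} - 4 A B x e^{- x} + B^{2} e^{- 2 x}
This must equal f(x, t) identically; expanded, f = 36 x^{2} + 24 x e^{- x} + 4 e^{- 2 x}.
Matching coefficients of the independent functions:
  [x^{2}]:  4 A^{2} = 36
  [x e^{- x}]:  - 4 A B = 24
  [e^{- 2 x}]:  B^{2} = 4
These equations allow (A, B) = (-3, 2) or (3, -2).
Impose the point condition(s):
  u(0, 0) = -2  ⟹  B = -2
Only A = 3, B = -2 satisfies everything.
Hence u(x, t) = 3 x^{2} - 2 e^{- x}.

Answer: u(x, t) = 3 x^{2} - 2 e^{- x}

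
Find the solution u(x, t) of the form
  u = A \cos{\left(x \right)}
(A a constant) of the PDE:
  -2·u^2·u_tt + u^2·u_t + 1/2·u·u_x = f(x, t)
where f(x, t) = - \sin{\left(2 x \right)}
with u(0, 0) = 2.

Substitute the ansatz u = A \cos{\left(x \right)} into the left-hand side.
Derivatives of the ansatz:
  u_tt = 0
  u_t = 0
  u_x = - A \sin{\left(x \right)}
Term by term:
  -2·u^2·u_tt = 0
  u^2·u_t = 0
  1/2·u·u_x = - \frac{A^{2} \sin{\left(x \right)} \cos{\left(x \right)}}{2}
So the left-hand side equals
  - \frac{A^{2} \sin{\left(x \right)} \cos{\left(x \right)}}{2}
This must equal f(x, t) identically; expanded, f = - 2 \sin{\left(x \right)} \cos{\left(x \right)}.
Matching coefficients of the independent functions:
  [\sin{\left(x \right)} \cos{\left(x \right)}]:  - \frac{A^{2}}{2} = -2
These equations allow (A) = (-2) or (2).
Impose the point condition(s):
  u(0, 0) = 2  ⟹  A = 2
Only A = 2 satisfies everything.
Hence u(x, t) = 2 \cos{\left(x \right)}.

Answer: u(x, t) = 2 \cos{\left(x \right)}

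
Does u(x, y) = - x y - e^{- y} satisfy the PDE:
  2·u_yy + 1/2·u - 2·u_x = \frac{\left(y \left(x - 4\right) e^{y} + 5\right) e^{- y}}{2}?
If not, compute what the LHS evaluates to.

Answer: No, the LHS evaluates to \frac{\left(y \left(4 - x\right) e^{y} - 5\right) e^{- y}}{2}

Derivation:
Evaluate each term of the left-hand side for u = - x y - e^{- y}.
Derivatives:
  u_yy = - e^{- y}
  u_x = - y
Terms:
  2·u_yy = - 2 e^{- y}
  1/2·u = - \frac{x y}{2} - \frac{e^{- y}}{2}
  -2·u_x = 2 y
Sum: LHS = \frac{\left(y \left(4 - x\right) e^{y} - 5\right) e^{- y}}{2}
Given right-hand side: \frac{\left(y \left(x - 4\right) e^{y} + 5\right) e^{- y}}{2}. Difference LHS − RHS = - x y + 4 y - 5 e^{- y} ≠ 0, so u is not a solution.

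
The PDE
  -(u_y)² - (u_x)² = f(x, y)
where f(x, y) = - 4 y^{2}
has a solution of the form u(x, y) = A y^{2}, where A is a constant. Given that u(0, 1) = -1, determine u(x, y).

Substitute the ansatz u = A y^{2} into the left-hand side.
Derivatives of the ansatz:
  u_y = 2 A y
  u_x = 0
Term by term:
  -(u_y)² = - 4 A^{2} y^{2}
  -(u_x)² = 0
So the left-hand side equals
  - 4 A^{2} y^{2}
This must equal f(x, y) = - 4 y^{2} identically.
Matching coefficients of the independent functions:
  [y^{2}]:  - 4 A^{2} = -4
These equations allow (A) = (-1) or (1).
Impose the point condition(s):
  u(0, 1) = -1  ⟹  A = -1
Only A = -1 satisfies everything.
Hence u(x, y) = - y^{2}.

Answer: u(x, y) = - y^{2}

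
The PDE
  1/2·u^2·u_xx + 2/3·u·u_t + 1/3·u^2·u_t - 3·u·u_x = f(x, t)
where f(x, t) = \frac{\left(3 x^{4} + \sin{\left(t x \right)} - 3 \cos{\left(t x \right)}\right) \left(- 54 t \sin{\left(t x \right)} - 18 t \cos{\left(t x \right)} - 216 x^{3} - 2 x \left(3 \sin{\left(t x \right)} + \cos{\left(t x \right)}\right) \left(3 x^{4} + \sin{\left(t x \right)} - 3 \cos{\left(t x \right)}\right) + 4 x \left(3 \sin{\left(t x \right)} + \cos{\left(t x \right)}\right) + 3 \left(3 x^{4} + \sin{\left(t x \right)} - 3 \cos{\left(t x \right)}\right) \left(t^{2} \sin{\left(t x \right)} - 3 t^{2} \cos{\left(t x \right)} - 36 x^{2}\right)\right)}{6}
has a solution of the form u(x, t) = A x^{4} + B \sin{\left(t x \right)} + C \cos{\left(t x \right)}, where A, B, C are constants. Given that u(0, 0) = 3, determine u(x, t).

Substitute the ansatz u = A x^{4} + B \sin{\left(t x \right)} + C \cos{\left(t x \right)} into the left-hand side.
Derivatives of the ansatz:
  u_xx = 12 A x^{2} - B t^{2} \sin{\left(t x \right)} - C t^{2} \cos{\left(t x \right)}
  u_t = B x \cos{\left(t x \right)} - C x \sin{\left(t x \right)}
  u_x = 4 A x^{3} + B t \cos{\left(t x \right)} - C t \sin{\left(t x \right)}
Term by term:
  1/2·u^2·u_xx = 6 A^{3} x^{10} - \frac{A^{2} B t^{2} x^{8} \sin{\left(t x \right)}}{2} + 12 A^{2} B x^{6} \sin{\left(t x \right)} - \frac{A^{2} C t^{2} x^{8} \cos{\left(t x \right)}}{2} + 12 A^{2} C x^{6} \cos{\left(t x \right)} - A B^{2} t^{2} x^{4} \sin^{2}{\left(t x \right)} + 6 A B^{2} x^{2} \sin^{2}{\left(t x \right)} - 2 A B C t^{2} x^{4} \sin{\left(t x \right)} \cos{\left(t x \right)} + 12 A B C x^{2} \sin{\left(t x \right)} \cos{\left(t x \right)} - A C^{2} t^{2} x^{4} \cos^{2}{\left(t x \right)} + 6 A C^{2} x^{2} \cos^{2}{\left(t x \right)} - \frac{B^{3} t^{2} \sin^{3}{\left(t x \right)}}{2} - \frac{3 B^{2} C t^{2} \sin^{2}{\left(t x \right)} \cos{\left(t x \right)}}{2} - \frac{3 B C^{2} t^{2} \sin{\left(t x \right)} \cos^{2}{\left(t x \right)}}{2} - \frac{C^{3} t^{2} \cos^{3}{\left(t x \right)}}{2}
  2/3·u·u_t = \frac{2 A B x^{5} \cos{\left(t x \right)}}{3} - \frac{2 A C x^{5} \sin{\left(t x \right)}}{3} + \frac{2 B^{2} x \sin{\left(t x \right)} \cos{\left(t x \right)}}{3} - \frac{2 B C x \sin^{2}{\left(t x \right)}}{3} + \frac{2 B C x \cos^{2}{\left(t x \right)}}{3} - \frac{2 C^{2} x \sin{\left(t x \right)} \cos{\left(t x \right)}}{3}
  1/3·u^2·u_t = \frac{A^{2} B x^{9} \cos{\left(t x \right)}}{3} - \frac{A^{2} C x^{9} \sin{\left(t x \right)}}{3} + \frac{2 A B^{2} x^{5} \sin{\left(t x \right)} \cos{\left(t x \right)}}{3} - \frac{2 A B C x^{5} \sin^{2}{\left(t x \right)}}{3} + \frac{2 A B C x^{5} \cos^{2}{\left(t x \right)}}{3} - \frac{2 A C^{2} x^{5} \sin{\left(t x \right)} \cos{\left(t x \right)}}{3} + \frac{B^{3} x \sin^{2}{\left(t x \right)} \cos{\left(t x \right)}}{3} - \frac{B^{2} C x \sin^{3}{\left(t x \right)}}{3} + \frac{2 B^{2} C x \sin{\left(t x \right)} \cos^{2}{\left(t x \right)}}{3} - \frac{2 B C^{2} x \sin^{2}{\left(t x \right)} \cos{\left(t x \right)}}{3} + \frac{B C^{2} x \cos^{3}{\left(t x \right)}}{3} - \frac{C^{3} x \sin{\left(t x \right)} \cos^{2}{\left(t x \right)}}{3}
  -3·u·u_x = - 12 A^{2} x^{7} - 3 A B t x^{4} \cos{\left(t x \right)} - 12 A B x^{3} \sin{\left(t x \right)} + 3 A C t x^{4} \sin{\left(t x \right)} - 12 A C x^{3} \cos{\left(t x \right)} - 3 B^{2} t \sin{\left(t x \right)} \cos{\left(t x \right)} + 3 B C t \sin^{2}{\left(t x \right)} - 3 B C t \cos^{2}{\left(t x \right)} + 3 C^{2} t \sin{\left(t x \right)} \cos{\left(t x \right)}
Sum these and collect like terms in the independent variables.
This must equal f(x, t) identically; expanded, f = \frac{9 t^{2} x^{8} \sin{\left(t x \right)}}{2} - \frac{27 t^{2} x^{8} \cos{\left(t x \right)}}{2} + 3 t^{2} x^{4} \sin^{2}{\left(t x \right)} - 18 t^{2} x^{4} \sin{\left(t x \right)} \cos{\left(t x \right)} + 27 t^{2} x^{4} \cos^{2}{\left(t x \right)} + \frac{t^{2} \sin^{3}{\left(t x \right)}}{2} - \frac{9 t^{2} \sin^{2}{\left(t x \right)} \cos{\left(t x \right)}}{2} + \frac{27 t^{2} \sin{\left(t x \right)} \cos^{2}{\left(t x \right)}}{2} - \frac{27 t^{2} \cos^{3}{\left(t x \right)}}{2} - 27 t x^{4} \sin{\left(t x \right)} - 9 t x^{4} \cos{\left(t x \right)} - 9 t \sin^{2}{\left(t x \right)} + 24 t \sin{\left(t x \right)} \cos{\left(t x \right)} + 9 t \cos^{2}{\left(t x \right)} - 162 x^{10} - 9 x^{9} \sin{\left(t x \right)} - 3 x^{9} \cos{\left(t x \right)} - 108 x^{7} - 108 x^{6} \sin{\left(t x \right)} + 324 x^{6} \cos{\left(t x \right)} - 6 x^{5} \sin^{2}{\left(t x \right)} + 16 x^{5} \sin{\left(t x \right)} \cos{\left(t x \right)} + 6 x^{5} \sin{\left(t x \right)} + 6 x^{5} \cos^{2}{\left(t x \right)} + 2 x^{5} \cos{\left(t x \right)} - 36 x^{3} \sin{\left(t x \right)} + 108 x^{3} \cos{\left(t x \right)} - 18 x^{2} \sin^{2}{\left(t x \right)} + 108 x^{2} \sin{\left(t x \right)} \cos{\left(t x \right)} - 162 x^{2} \cos^{2}{\left(t x \right)} - x \sin^{3}{\left(t x \right)} + \frac{17 x \sin^{2}{\left(t x \right)} \cos{\left(t x \right)}}{3} + 2 x \sin^{2}{\left(t x \right)} - 7 x \sin{\left(t x \right)} \cos^{2}{\left(t x \right)} - \frac{16 x \sin{\left(t x \right)} \cos{\left(t x \right)}}{3} - 3 x \cos^{3}{\left(t x \right)} - 2 x \cos^{2}{\left(t x \right)}.
Matching coefficients of the independent functions:
(each divided by its leading coefficient; functions giving the same equation are listed together)
  [x^{7}]:  A^{2} - 9 = 0
  [x^{10}]:  A^{3} + 27 = 0
  [t \sin^{2}{\left(t x \right)}, t \cos^{2}{\left(t x \right)}, x \sin^{2}{\left(t x \right)}, …]:  B C + 3 = 0
  [t^{2} \sin^{3}{\left(t x \right)}]:  B^{3} + 1 = 0
  [t^{2} \cos^{3}{\left(t x \right)}]:  C^{3} - 27 = 0
  [x \sin^{3}{\left(t x \right)}, t^{2} \sin^{2}{\left(t x \right)} \cos{\left(t x \right)}]:  B^{2} C - 3 = 0
  [x \cos^{3}{\left(t x \right)}, t^{2} \sin{\left(t x \right)} \cos^{2}{\left(t x \right)}]:  B C^{2} + 9 = 0
  [x^{2} \sin^{2}{\left(t x \right)}, t^{2} x^{4} \sin^{2}{\left(t x \right)}]:  A B^{2} + 3 = 0
  [x^{2} \cos^{2}{\left(t x \right)}, t^{2} x^{4} \cos^{2}{\left(t x \right)}]:  A C^{2} + 27 = 0
  [x^{3} \sin{\left(t x \right)}, x^{5} \cos{\left(t x \right)}, t x^{4} \cos{\left(t x \right)}]:  A B - 3 = 0
  [x^{3} \cos{\left(t x \right)}, x^{5} \sin{\left(t x \right)}, t x^{4} \sin{\left(t x \right)}]:  A C + 9 = 0
  [x^{5} \sin^{2}{\left(t x \right)}, x^{5} \cos^{2}{\left(t x \right)}, x^{2} \sin{\left(t x \right)} \cos{\left(t x \right)}, …]:  A B C - 9 = 0
  [x^{6} \sin{\left(t x \right)}, x^{9} \cos{\left(t x \right)}, t^{2} x^{8} \sin{\left(t x \right)}]:  A^{2} B + 9 = 0
  [x^{6} \cos{\left(t x \right)}, x^{9} \sin{\left(t x \right)}, t^{2} x^{8} \cos{\left(t x \right)}]:  A^{2} C - 27 = 0
  [t \sin{\left(t x \right)} \cos{\left(t x \right)}, x \sin{\left(t x \right)} \cos{\left(t x \right)}]:  B^{2} - C^{2} + 8 = 0
  [x \sin{\left(t x \right)} \cos^{2}{\left(t x \right)}]:  B^{2} C - \frac{C^{3}}{2} + \frac{21}{2} = 0
  [x \sin^{2}{\left(t x \right)} \cos{\left(t x \right)}]:  B^{3} - 2 B C^{2} - 17 = 0
  [x^{5} \sin{\left(t x \right)} \cos{\left(t x \right)}]:  A B^{2} - A C^{2} - 24 = 0
Solving: A = -3, B = -1, C = 3.
Check against the point condition:
  u(0, 0) = 3  ⟹  C = 3  ✓
Hence u(x, t) = - 3 x^{4} - \sin{\left(t x \right)} + 3 \cos{\left(t x \right)}.

Answer: u(x, t) = - 3 x^{4} - \sin{\left(t x \right)} + 3 \cos{\left(t x \right)}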